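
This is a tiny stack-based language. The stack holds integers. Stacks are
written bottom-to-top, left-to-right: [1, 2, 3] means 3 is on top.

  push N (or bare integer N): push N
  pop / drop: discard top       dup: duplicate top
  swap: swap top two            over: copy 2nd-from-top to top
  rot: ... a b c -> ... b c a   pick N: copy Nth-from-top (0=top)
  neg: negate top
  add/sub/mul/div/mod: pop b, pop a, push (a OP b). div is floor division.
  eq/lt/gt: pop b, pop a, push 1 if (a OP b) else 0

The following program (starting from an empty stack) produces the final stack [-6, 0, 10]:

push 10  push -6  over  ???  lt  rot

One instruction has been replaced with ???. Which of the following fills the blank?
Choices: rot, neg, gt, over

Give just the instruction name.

Stack before ???: [10, -6, 10]
Stack after ???:  [10, -6, 10, -6]
Checking each choice:
  rot: stack underflow (need 3, have 2)
  neg: stack underflow (need 3, have 2)
  gt: stack underflow (need 3, have 1)
  over: MATCH


Answer: over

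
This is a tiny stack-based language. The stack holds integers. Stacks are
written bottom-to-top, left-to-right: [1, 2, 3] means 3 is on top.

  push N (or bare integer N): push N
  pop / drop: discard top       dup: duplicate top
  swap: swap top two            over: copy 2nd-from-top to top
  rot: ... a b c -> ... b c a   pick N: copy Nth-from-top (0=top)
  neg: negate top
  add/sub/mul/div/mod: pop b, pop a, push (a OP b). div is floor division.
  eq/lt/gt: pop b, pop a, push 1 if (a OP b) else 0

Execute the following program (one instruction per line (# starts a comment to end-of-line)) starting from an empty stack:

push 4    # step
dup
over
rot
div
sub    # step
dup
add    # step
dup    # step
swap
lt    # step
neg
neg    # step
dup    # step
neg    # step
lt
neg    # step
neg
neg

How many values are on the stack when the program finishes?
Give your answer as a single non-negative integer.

Answer: 1

Derivation:
After 'push 4': stack = [4] (depth 1)
After 'dup': stack = [4, 4] (depth 2)
After 'over': stack = [4, 4, 4] (depth 3)
After 'rot': stack = [4, 4, 4] (depth 3)
After 'div': stack = [4, 1] (depth 2)
After 'sub': stack = [3] (depth 1)
After 'dup': stack = [3, 3] (depth 2)
After 'add': stack = [6] (depth 1)
After 'dup': stack = [6, 6] (depth 2)
After 'swap': stack = [6, 6] (depth 2)
After 'lt': stack = [0] (depth 1)
After 'neg': stack = [0] (depth 1)
After 'neg': stack = [0] (depth 1)
After 'dup': stack = [0, 0] (depth 2)
After 'neg': stack = [0, 0] (depth 2)
After 'lt': stack = [0] (depth 1)
After 'neg': stack = [0] (depth 1)
After 'neg': stack = [0] (depth 1)
After 'neg': stack = [0] (depth 1)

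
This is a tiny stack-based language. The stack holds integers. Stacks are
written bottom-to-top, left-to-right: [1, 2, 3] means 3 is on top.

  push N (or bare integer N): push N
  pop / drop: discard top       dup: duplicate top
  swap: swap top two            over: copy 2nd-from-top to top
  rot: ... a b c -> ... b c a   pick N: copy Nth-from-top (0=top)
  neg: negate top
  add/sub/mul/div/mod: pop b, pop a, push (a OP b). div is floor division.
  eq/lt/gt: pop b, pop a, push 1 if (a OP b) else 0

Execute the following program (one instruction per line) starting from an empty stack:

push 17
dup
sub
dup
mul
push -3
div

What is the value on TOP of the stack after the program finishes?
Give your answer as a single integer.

Answer: 0

Derivation:
After 'push 17': [17]
After 'dup': [17, 17]
After 'sub': [0]
After 'dup': [0, 0]
After 'mul': [0]
After 'push -3': [0, -3]
After 'div': [0]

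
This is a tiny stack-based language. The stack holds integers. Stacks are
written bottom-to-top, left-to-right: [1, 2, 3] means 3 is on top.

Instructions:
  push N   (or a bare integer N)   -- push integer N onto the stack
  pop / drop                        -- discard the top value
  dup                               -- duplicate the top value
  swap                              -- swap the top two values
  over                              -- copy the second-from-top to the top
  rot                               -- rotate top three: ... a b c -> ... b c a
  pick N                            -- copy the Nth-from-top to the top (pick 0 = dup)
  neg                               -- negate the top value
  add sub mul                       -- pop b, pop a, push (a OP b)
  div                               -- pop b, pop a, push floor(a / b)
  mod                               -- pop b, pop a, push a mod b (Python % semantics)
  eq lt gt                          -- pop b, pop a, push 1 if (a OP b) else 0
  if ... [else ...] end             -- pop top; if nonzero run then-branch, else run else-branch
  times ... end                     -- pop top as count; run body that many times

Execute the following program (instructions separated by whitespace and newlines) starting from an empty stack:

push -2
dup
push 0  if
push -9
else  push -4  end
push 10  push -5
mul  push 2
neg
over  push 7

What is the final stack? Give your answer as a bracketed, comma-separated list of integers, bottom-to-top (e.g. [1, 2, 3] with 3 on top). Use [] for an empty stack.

Answer: [-2, -2, -4, -50, -2, -50, 7]

Derivation:
After 'push -2': [-2]
After 'dup': [-2, -2]
After 'push 0': [-2, -2, 0]
After 'if': [-2, -2]
After 'push -4': [-2, -2, -4]
After 'push 10': [-2, -2, -4, 10]
After 'push -5': [-2, -2, -4, 10, -5]
After 'mul': [-2, -2, -4, -50]
After 'push 2': [-2, -2, -4, -50, 2]
After 'neg': [-2, -2, -4, -50, -2]
After 'over': [-2, -2, -4, -50, -2, -50]
After 'push 7': [-2, -2, -4, -50, -2, -50, 7]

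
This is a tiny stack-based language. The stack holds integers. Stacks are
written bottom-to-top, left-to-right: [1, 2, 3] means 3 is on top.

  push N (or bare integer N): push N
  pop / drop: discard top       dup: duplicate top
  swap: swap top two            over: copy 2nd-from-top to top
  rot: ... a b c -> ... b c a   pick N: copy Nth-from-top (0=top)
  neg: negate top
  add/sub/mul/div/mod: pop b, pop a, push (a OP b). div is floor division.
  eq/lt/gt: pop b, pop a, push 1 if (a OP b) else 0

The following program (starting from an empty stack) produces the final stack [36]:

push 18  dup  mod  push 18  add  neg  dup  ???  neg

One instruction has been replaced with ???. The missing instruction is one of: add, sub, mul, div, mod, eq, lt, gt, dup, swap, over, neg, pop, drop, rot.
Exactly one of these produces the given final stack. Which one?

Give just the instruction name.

Answer: add

Derivation:
Stack before ???: [-18, -18]
Stack after ???:  [-36]
The instruction that transforms [-18, -18] -> [-36] is: add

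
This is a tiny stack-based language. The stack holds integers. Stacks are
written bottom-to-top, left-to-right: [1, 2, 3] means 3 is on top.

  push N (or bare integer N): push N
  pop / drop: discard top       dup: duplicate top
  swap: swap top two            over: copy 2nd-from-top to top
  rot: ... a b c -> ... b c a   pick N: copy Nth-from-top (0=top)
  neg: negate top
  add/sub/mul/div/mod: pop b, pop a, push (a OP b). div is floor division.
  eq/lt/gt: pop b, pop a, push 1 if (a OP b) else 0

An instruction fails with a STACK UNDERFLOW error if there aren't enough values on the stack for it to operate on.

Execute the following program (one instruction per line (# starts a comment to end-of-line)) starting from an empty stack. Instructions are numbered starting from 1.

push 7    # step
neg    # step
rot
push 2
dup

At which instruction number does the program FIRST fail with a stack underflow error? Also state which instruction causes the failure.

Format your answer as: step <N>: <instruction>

Step 1 ('push 7'): stack = [7], depth = 1
Step 2 ('neg'): stack = [-7], depth = 1
Step 3 ('rot'): needs 3 value(s) but depth is 1 — STACK UNDERFLOW

Answer: step 3: rot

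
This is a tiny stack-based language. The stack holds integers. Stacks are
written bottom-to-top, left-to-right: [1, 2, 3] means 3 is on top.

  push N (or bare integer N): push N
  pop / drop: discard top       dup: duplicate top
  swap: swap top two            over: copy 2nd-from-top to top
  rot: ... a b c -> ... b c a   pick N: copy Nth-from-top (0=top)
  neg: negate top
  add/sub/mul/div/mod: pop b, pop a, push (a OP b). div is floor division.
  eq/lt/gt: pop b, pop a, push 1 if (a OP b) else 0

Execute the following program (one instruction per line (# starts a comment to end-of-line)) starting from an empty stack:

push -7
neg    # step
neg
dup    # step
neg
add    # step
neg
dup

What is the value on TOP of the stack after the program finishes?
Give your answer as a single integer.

Answer: 0

Derivation:
After 'push -7': [-7]
After 'neg': [7]
After 'neg': [-7]
After 'dup': [-7, -7]
After 'neg': [-7, 7]
After 'add': [0]
After 'neg': [0]
After 'dup': [0, 0]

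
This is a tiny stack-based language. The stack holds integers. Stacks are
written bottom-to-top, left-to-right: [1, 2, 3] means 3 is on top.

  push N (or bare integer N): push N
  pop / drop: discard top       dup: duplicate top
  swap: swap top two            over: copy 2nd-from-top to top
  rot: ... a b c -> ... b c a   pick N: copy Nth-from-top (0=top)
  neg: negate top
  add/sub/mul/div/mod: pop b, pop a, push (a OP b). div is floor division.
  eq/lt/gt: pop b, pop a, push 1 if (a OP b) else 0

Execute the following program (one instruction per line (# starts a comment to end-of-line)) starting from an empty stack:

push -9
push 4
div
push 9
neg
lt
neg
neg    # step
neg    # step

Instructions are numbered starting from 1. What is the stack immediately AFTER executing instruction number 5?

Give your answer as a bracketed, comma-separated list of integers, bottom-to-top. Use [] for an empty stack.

Step 1 ('push -9'): [-9]
Step 2 ('push 4'): [-9, 4]
Step 3 ('div'): [-3]
Step 4 ('push 9'): [-3, 9]
Step 5 ('neg'): [-3, -9]

Answer: [-3, -9]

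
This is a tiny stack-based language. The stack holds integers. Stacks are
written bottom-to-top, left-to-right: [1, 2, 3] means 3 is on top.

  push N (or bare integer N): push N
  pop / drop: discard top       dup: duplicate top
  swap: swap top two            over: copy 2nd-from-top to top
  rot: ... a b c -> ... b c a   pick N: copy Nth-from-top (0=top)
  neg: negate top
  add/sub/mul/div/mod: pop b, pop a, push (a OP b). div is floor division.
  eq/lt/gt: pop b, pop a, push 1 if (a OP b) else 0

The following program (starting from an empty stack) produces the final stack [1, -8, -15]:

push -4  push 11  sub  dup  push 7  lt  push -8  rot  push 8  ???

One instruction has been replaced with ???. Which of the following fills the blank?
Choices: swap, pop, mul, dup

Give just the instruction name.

Answer: pop

Derivation:
Stack before ???: [1, -8, -15, 8]
Stack after ???:  [1, -8, -15]
Checking each choice:
  swap: produces [1, -8, 8, -15]
  pop: MATCH
  mul: produces [1, -8, -120]
  dup: produces [1, -8, -15, 8, 8]


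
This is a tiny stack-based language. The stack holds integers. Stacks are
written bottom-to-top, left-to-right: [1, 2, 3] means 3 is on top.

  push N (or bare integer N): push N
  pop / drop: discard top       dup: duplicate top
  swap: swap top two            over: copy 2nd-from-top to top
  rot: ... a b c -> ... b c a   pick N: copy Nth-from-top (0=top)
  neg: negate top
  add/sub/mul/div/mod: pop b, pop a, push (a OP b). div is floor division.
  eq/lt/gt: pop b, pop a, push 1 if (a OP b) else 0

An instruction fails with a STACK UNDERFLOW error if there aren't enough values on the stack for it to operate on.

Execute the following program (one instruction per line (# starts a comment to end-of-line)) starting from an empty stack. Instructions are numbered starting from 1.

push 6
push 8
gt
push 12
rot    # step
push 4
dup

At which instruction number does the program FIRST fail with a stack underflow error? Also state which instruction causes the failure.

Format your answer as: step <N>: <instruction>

Step 1 ('push 6'): stack = [6], depth = 1
Step 2 ('push 8'): stack = [6, 8], depth = 2
Step 3 ('gt'): stack = [0], depth = 1
Step 4 ('push 12'): stack = [0, 12], depth = 2
Step 5 ('rot'): needs 3 value(s) but depth is 2 — STACK UNDERFLOW

Answer: step 5: rot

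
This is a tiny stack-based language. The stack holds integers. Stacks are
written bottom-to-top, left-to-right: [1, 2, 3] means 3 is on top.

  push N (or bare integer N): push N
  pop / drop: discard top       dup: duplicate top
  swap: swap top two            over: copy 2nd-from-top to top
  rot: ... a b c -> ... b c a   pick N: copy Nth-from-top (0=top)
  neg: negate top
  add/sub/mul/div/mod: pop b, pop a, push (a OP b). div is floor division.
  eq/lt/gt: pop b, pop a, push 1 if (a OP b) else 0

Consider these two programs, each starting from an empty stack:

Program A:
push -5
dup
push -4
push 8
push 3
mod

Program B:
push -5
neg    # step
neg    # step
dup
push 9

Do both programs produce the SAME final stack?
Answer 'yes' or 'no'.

Program A trace:
  After 'push -5': [-5]
  After 'dup': [-5, -5]
  After 'push -4': [-5, -5, -4]
  After 'push 8': [-5, -5, -4, 8]
  After 'push 3': [-5, -5, -4, 8, 3]
  After 'mod': [-5, -5, -4, 2]
Program A final stack: [-5, -5, -4, 2]

Program B trace:
  After 'push -5': [-5]
  After 'neg': [5]
  After 'neg': [-5]
  After 'dup': [-5, -5]
  After 'push 9': [-5, -5, 9]
Program B final stack: [-5, -5, 9]
Same: no

Answer: no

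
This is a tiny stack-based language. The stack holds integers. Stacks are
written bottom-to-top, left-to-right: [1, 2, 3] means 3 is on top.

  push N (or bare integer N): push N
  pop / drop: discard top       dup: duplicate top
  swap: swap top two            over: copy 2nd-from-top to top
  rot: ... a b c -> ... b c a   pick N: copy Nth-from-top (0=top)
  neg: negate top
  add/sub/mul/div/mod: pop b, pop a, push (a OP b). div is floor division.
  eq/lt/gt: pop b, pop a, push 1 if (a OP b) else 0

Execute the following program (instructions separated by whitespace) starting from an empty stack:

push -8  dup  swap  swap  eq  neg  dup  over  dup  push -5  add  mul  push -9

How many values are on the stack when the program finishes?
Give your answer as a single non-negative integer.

Answer: 4

Derivation:
After 'push -8': stack = [-8] (depth 1)
After 'dup': stack = [-8, -8] (depth 2)
After 'swap': stack = [-8, -8] (depth 2)
After 'swap': stack = [-8, -8] (depth 2)
After 'eq': stack = [1] (depth 1)
After 'neg': stack = [-1] (depth 1)
After 'dup': stack = [-1, -1] (depth 2)
After 'over': stack = [-1, -1, -1] (depth 3)
After 'dup': stack = [-1, -1, -1, -1] (depth 4)
After 'push -5': stack = [-1, -1, -1, -1, -5] (depth 5)
After 'add': stack = [-1, -1, -1, -6] (depth 4)
After 'mul': stack = [-1, -1, 6] (depth 3)
After 'push -9': stack = [-1, -1, 6, -9] (depth 4)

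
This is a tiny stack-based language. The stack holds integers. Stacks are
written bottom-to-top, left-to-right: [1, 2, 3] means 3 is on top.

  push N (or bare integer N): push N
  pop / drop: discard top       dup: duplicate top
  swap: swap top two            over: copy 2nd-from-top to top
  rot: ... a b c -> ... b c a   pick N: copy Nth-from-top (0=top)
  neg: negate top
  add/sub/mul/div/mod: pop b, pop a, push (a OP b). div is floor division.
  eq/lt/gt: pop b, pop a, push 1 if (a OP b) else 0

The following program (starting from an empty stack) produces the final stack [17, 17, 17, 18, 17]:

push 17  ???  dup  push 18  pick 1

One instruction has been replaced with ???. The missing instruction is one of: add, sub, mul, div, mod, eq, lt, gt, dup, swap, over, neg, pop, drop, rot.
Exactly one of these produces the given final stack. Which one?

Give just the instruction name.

Stack before ???: [17]
Stack after ???:  [17, 17]
The instruction that transforms [17] -> [17, 17] is: dup

Answer: dup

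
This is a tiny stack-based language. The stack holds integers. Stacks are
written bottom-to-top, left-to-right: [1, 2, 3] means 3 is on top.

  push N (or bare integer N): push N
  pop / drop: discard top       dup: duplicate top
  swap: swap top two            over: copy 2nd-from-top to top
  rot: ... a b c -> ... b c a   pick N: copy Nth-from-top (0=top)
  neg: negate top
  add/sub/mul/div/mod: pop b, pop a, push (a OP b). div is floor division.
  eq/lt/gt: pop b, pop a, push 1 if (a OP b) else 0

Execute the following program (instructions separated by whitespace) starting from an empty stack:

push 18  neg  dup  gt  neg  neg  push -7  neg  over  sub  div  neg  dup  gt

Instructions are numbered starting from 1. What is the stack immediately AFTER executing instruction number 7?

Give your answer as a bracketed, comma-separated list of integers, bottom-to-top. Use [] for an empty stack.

Answer: [0, -7]

Derivation:
Step 1 ('push 18'): [18]
Step 2 ('neg'): [-18]
Step 3 ('dup'): [-18, -18]
Step 4 ('gt'): [0]
Step 5 ('neg'): [0]
Step 6 ('neg'): [0]
Step 7 ('push -7'): [0, -7]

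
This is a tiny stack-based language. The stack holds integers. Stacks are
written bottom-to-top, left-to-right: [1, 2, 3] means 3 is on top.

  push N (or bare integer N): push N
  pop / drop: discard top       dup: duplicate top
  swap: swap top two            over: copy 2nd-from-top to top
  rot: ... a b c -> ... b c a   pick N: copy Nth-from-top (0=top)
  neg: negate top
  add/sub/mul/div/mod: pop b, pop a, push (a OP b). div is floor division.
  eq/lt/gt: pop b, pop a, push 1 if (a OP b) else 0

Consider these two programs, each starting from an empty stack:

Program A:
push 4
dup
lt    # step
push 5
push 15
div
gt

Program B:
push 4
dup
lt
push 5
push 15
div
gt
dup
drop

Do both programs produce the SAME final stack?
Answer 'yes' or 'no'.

Answer: yes

Derivation:
Program A trace:
  After 'push 4': [4]
  After 'dup': [4, 4]
  After 'lt': [0]
  After 'push 5': [0, 5]
  After 'push 15': [0, 5, 15]
  After 'div': [0, 0]
  After 'gt': [0]
Program A final stack: [0]

Program B trace:
  After 'push 4': [4]
  After 'dup': [4, 4]
  After 'lt': [0]
  After 'push 5': [0, 5]
  After 'push 15': [0, 5, 15]
  After 'div': [0, 0]
  After 'gt': [0]
  After 'dup': [0, 0]
  After 'drop': [0]
Program B final stack: [0]
Same: yes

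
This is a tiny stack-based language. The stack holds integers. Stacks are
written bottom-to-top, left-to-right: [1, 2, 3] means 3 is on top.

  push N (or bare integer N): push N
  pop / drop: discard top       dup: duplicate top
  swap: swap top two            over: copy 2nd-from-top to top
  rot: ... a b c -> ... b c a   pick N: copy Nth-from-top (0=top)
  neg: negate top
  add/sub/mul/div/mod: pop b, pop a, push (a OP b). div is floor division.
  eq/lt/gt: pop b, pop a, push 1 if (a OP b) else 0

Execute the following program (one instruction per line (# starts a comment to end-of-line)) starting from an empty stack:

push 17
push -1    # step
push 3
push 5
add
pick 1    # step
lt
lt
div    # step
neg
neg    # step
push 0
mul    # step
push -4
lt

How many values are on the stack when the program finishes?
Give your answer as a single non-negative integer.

After 'push 17': stack = [17] (depth 1)
After 'push -1': stack = [17, -1] (depth 2)
After 'push 3': stack = [17, -1, 3] (depth 3)
After 'push 5': stack = [17, -1, 3, 5] (depth 4)
After 'add': stack = [17, -1, 8] (depth 3)
After 'pick 1': stack = [17, -1, 8, -1] (depth 4)
After 'lt': stack = [17, -1, 0] (depth 3)
After 'lt': stack = [17, 1] (depth 2)
After 'div': stack = [17] (depth 1)
After 'neg': stack = [-17] (depth 1)
After 'neg': stack = [17] (depth 1)
After 'push 0': stack = [17, 0] (depth 2)
After 'mul': stack = [0] (depth 1)
After 'push -4': stack = [0, -4] (depth 2)
After 'lt': stack = [0] (depth 1)

Answer: 1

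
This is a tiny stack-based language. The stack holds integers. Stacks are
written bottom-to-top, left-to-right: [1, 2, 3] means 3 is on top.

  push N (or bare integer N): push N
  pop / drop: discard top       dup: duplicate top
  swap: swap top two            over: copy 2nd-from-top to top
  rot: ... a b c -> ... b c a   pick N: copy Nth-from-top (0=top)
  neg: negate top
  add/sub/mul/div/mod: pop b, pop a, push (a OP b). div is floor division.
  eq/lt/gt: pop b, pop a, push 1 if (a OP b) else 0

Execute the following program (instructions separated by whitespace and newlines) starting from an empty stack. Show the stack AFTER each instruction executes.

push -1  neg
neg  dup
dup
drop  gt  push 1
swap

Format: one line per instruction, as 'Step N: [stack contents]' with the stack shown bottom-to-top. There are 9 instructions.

Step 1: [-1]
Step 2: [1]
Step 3: [-1]
Step 4: [-1, -1]
Step 5: [-1, -1, -1]
Step 6: [-1, -1]
Step 7: [0]
Step 8: [0, 1]
Step 9: [1, 0]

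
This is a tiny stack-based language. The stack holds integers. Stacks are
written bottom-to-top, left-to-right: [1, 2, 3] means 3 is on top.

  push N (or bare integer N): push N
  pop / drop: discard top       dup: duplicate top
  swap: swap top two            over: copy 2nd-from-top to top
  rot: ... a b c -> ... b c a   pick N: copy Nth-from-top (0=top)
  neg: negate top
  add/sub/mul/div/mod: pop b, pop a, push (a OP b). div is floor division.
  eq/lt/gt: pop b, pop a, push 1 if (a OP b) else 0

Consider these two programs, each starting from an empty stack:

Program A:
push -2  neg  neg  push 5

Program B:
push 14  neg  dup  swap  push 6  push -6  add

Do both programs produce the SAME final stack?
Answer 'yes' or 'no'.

Program A trace:
  After 'push -2': [-2]
  After 'neg': [2]
  After 'neg': [-2]
  After 'push 5': [-2, 5]
Program A final stack: [-2, 5]

Program B trace:
  After 'push 14': [14]
  After 'neg': [-14]
  After 'dup': [-14, -14]
  After 'swap': [-14, -14]
  After 'push 6': [-14, -14, 6]
  After 'push -6': [-14, -14, 6, -6]
  After 'add': [-14, -14, 0]
Program B final stack: [-14, -14, 0]
Same: no

Answer: no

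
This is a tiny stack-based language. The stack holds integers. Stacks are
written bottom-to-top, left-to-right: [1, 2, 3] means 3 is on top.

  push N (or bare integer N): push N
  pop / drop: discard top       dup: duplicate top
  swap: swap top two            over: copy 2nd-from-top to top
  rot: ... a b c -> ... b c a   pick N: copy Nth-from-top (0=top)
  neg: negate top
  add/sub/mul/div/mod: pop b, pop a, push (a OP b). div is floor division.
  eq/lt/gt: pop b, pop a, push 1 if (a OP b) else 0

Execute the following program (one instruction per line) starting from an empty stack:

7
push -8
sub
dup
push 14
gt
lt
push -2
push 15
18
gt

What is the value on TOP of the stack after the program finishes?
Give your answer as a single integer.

Answer: 0

Derivation:
After 'push 7': [7]
After 'push -8': [7, -8]
After 'sub': [15]
After 'dup': [15, 15]
After 'push 14': [15, 15, 14]
After 'gt': [15, 1]
After 'lt': [0]
After 'push -2': [0, -2]
After 'push 15': [0, -2, 15]
After 'push 18': [0, -2, 15, 18]
After 'gt': [0, -2, 0]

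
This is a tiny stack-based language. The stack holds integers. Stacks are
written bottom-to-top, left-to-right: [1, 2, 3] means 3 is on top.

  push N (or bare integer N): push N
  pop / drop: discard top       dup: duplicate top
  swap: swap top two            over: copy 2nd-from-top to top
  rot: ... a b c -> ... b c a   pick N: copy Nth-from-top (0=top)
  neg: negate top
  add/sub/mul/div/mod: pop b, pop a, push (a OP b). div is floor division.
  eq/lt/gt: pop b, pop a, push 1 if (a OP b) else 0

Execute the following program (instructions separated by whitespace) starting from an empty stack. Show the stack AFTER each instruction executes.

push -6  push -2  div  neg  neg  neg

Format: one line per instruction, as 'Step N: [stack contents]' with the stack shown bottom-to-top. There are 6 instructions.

Step 1: [-6]
Step 2: [-6, -2]
Step 3: [3]
Step 4: [-3]
Step 5: [3]
Step 6: [-3]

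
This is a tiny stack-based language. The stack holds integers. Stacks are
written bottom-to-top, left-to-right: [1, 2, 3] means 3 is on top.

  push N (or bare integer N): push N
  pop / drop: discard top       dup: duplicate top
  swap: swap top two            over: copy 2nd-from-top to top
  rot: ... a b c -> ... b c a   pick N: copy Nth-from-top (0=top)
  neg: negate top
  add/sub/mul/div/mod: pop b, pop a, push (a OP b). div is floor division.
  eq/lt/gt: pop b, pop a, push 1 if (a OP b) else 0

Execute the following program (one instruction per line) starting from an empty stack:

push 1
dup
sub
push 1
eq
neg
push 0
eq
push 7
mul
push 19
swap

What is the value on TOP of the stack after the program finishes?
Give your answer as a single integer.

After 'push 1': [1]
After 'dup': [1, 1]
After 'sub': [0]
After 'push 1': [0, 1]
After 'eq': [0]
After 'neg': [0]
After 'push 0': [0, 0]
After 'eq': [1]
After 'push 7': [1, 7]
After 'mul': [7]
After 'push 19': [7, 19]
After 'swap': [19, 7]

Answer: 7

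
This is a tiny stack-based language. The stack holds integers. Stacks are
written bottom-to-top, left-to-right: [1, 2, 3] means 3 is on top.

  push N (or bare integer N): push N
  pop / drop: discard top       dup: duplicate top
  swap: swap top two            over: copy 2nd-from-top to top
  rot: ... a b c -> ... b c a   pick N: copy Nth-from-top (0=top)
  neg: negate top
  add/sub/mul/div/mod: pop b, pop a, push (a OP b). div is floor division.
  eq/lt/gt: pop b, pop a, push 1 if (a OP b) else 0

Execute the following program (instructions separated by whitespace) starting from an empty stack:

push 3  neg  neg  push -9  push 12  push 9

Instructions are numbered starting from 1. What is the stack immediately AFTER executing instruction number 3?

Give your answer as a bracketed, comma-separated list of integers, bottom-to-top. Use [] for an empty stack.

Answer: [3]

Derivation:
Step 1 ('push 3'): [3]
Step 2 ('neg'): [-3]
Step 3 ('neg'): [3]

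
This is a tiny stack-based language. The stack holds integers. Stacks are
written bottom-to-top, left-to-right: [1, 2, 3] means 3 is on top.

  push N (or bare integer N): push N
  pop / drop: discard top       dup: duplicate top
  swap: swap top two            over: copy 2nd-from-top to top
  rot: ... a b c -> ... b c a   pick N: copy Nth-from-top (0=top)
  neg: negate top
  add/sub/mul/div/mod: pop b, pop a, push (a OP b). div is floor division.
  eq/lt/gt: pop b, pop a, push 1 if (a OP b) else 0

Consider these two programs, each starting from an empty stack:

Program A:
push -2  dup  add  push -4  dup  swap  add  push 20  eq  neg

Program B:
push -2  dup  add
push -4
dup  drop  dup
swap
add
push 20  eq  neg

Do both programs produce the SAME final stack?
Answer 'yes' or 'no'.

Program A trace:
  After 'push -2': [-2]
  After 'dup': [-2, -2]
  After 'add': [-4]
  After 'push -4': [-4, -4]
  After 'dup': [-4, -4, -4]
  After 'swap': [-4, -4, -4]
  After 'add': [-4, -8]
  After 'push 20': [-4, -8, 20]
  After 'eq': [-4, 0]
  After 'neg': [-4, 0]
Program A final stack: [-4, 0]

Program B trace:
  After 'push -2': [-2]
  After 'dup': [-2, -2]
  After 'add': [-4]
  After 'push -4': [-4, -4]
  After 'dup': [-4, -4, -4]
  After 'drop': [-4, -4]
  After 'dup': [-4, -4, -4]
  After 'swap': [-4, -4, -4]
  After 'add': [-4, -8]
  After 'push 20': [-4, -8, 20]
  After 'eq': [-4, 0]
  After 'neg': [-4, 0]
Program B final stack: [-4, 0]
Same: yes

Answer: yes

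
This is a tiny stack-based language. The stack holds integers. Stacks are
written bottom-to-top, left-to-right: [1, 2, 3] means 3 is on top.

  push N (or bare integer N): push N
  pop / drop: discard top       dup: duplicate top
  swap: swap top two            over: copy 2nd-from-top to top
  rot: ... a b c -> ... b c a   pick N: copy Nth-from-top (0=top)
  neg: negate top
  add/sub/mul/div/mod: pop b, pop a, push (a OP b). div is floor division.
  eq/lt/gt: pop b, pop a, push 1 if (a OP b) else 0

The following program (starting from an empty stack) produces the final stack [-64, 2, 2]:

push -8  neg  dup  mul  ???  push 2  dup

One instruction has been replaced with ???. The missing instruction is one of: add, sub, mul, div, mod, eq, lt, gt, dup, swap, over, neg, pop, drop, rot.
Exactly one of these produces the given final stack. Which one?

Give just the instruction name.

Answer: neg

Derivation:
Stack before ???: [64]
Stack after ???:  [-64]
The instruction that transforms [64] -> [-64] is: neg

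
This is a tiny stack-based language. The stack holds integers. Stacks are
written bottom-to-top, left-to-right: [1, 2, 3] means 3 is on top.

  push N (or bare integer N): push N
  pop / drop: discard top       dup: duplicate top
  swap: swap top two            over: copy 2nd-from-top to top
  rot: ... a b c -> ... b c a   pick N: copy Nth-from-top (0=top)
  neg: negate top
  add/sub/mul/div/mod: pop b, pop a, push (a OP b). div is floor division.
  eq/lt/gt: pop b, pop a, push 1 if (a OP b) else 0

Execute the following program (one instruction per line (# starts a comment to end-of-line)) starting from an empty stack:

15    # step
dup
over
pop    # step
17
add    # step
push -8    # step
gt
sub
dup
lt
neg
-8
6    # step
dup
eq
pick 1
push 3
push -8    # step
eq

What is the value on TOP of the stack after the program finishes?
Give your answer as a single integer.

After 'push 15': [15]
After 'dup': [15, 15]
After 'over': [15, 15, 15]
After 'pop': [15, 15]
After 'push 17': [15, 15, 17]
After 'add': [15, 32]
After 'push -8': [15, 32, -8]
After 'gt': [15, 1]
After 'sub': [14]
After 'dup': [14, 14]
After 'lt': [0]
After 'neg': [0]
After 'push -8': [0, -8]
After 'push 6': [0, -8, 6]
After 'dup': [0, -8, 6, 6]
After 'eq': [0, -8, 1]
After 'pick 1': [0, -8, 1, -8]
After 'push 3': [0, -8, 1, -8, 3]
After 'push -8': [0, -8, 1, -8, 3, -8]
After 'eq': [0, -8, 1, -8, 0]

Answer: 0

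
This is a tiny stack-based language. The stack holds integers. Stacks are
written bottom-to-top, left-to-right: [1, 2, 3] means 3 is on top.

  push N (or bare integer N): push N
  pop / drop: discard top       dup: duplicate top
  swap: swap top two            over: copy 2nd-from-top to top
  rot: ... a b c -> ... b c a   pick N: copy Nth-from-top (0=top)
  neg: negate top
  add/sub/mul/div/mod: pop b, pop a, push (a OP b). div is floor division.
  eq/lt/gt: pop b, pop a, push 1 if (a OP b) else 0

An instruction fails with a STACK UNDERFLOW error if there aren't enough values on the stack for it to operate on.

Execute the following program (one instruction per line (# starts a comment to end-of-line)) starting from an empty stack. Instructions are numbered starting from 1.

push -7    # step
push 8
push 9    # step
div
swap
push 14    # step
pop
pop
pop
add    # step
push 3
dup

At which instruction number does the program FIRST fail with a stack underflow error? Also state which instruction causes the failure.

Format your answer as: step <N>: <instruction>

Step 1 ('push -7'): stack = [-7], depth = 1
Step 2 ('push 8'): stack = [-7, 8], depth = 2
Step 3 ('push 9'): stack = [-7, 8, 9], depth = 3
Step 4 ('div'): stack = [-7, 0], depth = 2
Step 5 ('swap'): stack = [0, -7], depth = 2
Step 6 ('push 14'): stack = [0, -7, 14], depth = 3
Step 7 ('pop'): stack = [0, -7], depth = 2
Step 8 ('pop'): stack = [0], depth = 1
Step 9 ('pop'): stack = [], depth = 0
Step 10 ('add'): needs 2 value(s) but depth is 0 — STACK UNDERFLOW

Answer: step 10: add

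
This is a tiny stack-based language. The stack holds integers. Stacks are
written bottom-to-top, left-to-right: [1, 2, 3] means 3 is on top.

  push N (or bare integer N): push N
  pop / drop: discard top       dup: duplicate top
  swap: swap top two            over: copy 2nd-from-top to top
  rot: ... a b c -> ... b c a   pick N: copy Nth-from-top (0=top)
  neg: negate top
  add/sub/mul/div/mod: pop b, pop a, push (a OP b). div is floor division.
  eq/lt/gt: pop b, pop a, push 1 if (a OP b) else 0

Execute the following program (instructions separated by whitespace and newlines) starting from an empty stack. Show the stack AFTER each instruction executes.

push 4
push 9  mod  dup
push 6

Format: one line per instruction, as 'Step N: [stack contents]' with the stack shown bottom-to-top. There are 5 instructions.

Step 1: [4]
Step 2: [4, 9]
Step 3: [4]
Step 4: [4, 4]
Step 5: [4, 4, 6]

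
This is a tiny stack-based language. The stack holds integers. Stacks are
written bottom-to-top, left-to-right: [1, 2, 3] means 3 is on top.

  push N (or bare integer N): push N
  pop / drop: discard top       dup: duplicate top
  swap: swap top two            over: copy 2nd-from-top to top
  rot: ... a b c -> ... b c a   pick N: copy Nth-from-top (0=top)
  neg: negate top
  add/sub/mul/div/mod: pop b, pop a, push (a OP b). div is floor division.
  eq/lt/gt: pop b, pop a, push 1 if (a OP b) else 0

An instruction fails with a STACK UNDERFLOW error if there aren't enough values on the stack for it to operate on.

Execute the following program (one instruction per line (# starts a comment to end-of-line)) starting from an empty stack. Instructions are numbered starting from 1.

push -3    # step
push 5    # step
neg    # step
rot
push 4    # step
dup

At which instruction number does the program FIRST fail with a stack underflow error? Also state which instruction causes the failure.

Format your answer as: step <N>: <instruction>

Step 1 ('push -3'): stack = [-3], depth = 1
Step 2 ('push 5'): stack = [-3, 5], depth = 2
Step 3 ('neg'): stack = [-3, -5], depth = 2
Step 4 ('rot'): needs 3 value(s) but depth is 2 — STACK UNDERFLOW

Answer: step 4: rot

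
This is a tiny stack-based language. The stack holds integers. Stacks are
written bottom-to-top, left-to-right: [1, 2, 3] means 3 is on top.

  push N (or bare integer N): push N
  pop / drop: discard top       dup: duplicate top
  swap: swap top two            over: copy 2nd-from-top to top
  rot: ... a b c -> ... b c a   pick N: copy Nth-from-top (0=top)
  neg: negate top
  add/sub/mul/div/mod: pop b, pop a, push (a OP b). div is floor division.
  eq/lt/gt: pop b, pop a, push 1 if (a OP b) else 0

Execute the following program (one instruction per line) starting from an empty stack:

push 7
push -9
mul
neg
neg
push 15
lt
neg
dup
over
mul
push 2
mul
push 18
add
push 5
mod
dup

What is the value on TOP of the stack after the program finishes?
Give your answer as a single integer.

After 'push 7': [7]
After 'push -9': [7, -9]
After 'mul': [-63]
After 'neg': [63]
After 'neg': [-63]
After 'push 15': [-63, 15]
After 'lt': [1]
After 'neg': [-1]
After 'dup': [-1, -1]
After 'over': [-1, -1, -1]
After 'mul': [-1, 1]
After 'push 2': [-1, 1, 2]
After 'mul': [-1, 2]
After 'push 18': [-1, 2, 18]
After 'add': [-1, 20]
After 'push 5': [-1, 20, 5]
After 'mod': [-1, 0]
After 'dup': [-1, 0, 0]

Answer: 0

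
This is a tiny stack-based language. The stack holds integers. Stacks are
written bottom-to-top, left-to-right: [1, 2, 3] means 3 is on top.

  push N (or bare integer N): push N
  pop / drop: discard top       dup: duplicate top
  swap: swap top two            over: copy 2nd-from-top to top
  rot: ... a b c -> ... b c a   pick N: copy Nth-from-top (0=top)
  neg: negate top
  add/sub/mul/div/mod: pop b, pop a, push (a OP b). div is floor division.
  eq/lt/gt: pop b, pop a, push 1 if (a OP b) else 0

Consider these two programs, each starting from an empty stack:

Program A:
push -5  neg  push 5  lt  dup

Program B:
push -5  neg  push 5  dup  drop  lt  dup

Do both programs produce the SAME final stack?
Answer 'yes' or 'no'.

Answer: yes

Derivation:
Program A trace:
  After 'push -5': [-5]
  After 'neg': [5]
  After 'push 5': [5, 5]
  After 'lt': [0]
  After 'dup': [0, 0]
Program A final stack: [0, 0]

Program B trace:
  After 'push -5': [-5]
  After 'neg': [5]
  After 'push 5': [5, 5]
  After 'dup': [5, 5, 5]
  After 'drop': [5, 5]
  After 'lt': [0]
  After 'dup': [0, 0]
Program B final stack: [0, 0]
Same: yes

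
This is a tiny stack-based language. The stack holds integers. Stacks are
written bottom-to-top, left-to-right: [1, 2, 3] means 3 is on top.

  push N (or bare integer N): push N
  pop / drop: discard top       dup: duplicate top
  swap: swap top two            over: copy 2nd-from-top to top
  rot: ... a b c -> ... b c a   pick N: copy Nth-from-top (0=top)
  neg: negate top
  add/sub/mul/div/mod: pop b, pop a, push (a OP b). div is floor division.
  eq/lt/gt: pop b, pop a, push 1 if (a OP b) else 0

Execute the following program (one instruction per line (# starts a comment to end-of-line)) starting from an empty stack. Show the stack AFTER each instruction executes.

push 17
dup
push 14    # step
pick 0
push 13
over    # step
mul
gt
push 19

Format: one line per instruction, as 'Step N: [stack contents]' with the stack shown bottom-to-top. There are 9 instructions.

Step 1: [17]
Step 2: [17, 17]
Step 3: [17, 17, 14]
Step 4: [17, 17, 14, 14]
Step 5: [17, 17, 14, 14, 13]
Step 6: [17, 17, 14, 14, 13, 14]
Step 7: [17, 17, 14, 14, 182]
Step 8: [17, 17, 14, 0]
Step 9: [17, 17, 14, 0, 19]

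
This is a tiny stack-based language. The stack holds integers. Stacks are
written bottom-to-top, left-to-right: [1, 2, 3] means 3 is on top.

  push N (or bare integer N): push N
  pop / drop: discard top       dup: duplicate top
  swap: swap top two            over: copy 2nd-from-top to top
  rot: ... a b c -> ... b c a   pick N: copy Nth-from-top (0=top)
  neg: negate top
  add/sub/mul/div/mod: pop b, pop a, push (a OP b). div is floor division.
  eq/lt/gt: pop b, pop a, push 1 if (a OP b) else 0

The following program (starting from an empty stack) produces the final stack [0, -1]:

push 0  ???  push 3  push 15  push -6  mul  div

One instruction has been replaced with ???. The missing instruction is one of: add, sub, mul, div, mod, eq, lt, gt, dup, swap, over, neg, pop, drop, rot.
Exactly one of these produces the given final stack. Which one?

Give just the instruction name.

Answer: neg

Derivation:
Stack before ???: [0]
Stack after ???:  [0]
The instruction that transforms [0] -> [0] is: neg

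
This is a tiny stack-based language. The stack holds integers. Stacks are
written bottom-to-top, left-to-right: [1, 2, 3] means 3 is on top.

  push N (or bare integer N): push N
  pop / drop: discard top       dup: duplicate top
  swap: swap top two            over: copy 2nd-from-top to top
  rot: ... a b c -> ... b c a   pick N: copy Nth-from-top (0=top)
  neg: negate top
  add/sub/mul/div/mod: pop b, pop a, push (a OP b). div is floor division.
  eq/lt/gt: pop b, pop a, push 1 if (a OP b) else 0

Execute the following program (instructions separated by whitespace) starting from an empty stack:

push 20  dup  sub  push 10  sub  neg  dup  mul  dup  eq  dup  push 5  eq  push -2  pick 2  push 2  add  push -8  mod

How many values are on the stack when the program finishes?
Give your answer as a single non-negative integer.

Answer: 4

Derivation:
After 'push 20': stack = [20] (depth 1)
After 'dup': stack = [20, 20] (depth 2)
After 'sub': stack = [0] (depth 1)
After 'push 10': stack = [0, 10] (depth 2)
After 'sub': stack = [-10] (depth 1)
After 'neg': stack = [10] (depth 1)
After 'dup': stack = [10, 10] (depth 2)
After 'mul': stack = [100] (depth 1)
After 'dup': stack = [100, 100] (depth 2)
After 'eq': stack = [1] (depth 1)
After 'dup': stack = [1, 1] (depth 2)
After 'push 5': stack = [1, 1, 5] (depth 3)
After 'eq': stack = [1, 0] (depth 2)
After 'push -2': stack = [1, 0, -2] (depth 3)
After 'pick 2': stack = [1, 0, -2, 1] (depth 4)
After 'push 2': stack = [1, 0, -2, 1, 2] (depth 5)
After 'add': stack = [1, 0, -2, 3] (depth 4)
After 'push -8': stack = [1, 0, -2, 3, -8] (depth 5)
After 'mod': stack = [1, 0, -2, -5] (depth 4)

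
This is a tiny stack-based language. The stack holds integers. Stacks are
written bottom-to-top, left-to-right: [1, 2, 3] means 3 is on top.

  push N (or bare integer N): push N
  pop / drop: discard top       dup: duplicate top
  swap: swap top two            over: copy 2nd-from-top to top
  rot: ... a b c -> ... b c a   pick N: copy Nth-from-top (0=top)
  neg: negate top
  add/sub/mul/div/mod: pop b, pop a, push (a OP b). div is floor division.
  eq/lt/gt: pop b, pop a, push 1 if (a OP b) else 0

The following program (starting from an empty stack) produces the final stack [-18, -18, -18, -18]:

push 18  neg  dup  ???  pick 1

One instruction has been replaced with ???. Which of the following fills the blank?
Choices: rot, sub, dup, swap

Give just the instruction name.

Answer: dup

Derivation:
Stack before ???: [-18, -18]
Stack after ???:  [-18, -18, -18]
Checking each choice:
  rot: stack underflow (need 3, have 2)
  sub: stack underflow (need 2, have 1)
  dup: MATCH
  swap: produces [-18, -18, -18]


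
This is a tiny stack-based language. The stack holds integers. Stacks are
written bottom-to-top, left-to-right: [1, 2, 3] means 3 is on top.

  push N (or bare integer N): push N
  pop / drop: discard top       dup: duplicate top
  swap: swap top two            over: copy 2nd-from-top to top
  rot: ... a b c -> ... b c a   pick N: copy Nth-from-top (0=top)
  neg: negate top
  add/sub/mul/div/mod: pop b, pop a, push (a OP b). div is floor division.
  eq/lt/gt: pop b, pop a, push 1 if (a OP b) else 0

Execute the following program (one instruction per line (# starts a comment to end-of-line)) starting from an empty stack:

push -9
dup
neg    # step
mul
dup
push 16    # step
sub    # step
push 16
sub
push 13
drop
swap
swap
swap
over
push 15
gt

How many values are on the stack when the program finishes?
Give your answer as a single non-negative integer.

Answer: 3

Derivation:
After 'push -9': stack = [-9] (depth 1)
After 'dup': stack = [-9, -9] (depth 2)
After 'neg': stack = [-9, 9] (depth 2)
After 'mul': stack = [-81] (depth 1)
After 'dup': stack = [-81, -81] (depth 2)
After 'push 16': stack = [-81, -81, 16] (depth 3)
After 'sub': stack = [-81, -97] (depth 2)
After 'push 16': stack = [-81, -97, 16] (depth 3)
After 'sub': stack = [-81, -113] (depth 2)
After 'push 13': stack = [-81, -113, 13] (depth 3)
After 'drop': stack = [-81, -113] (depth 2)
After 'swap': stack = [-113, -81] (depth 2)
After 'swap': stack = [-81, -113] (depth 2)
After 'swap': stack = [-113, -81] (depth 2)
After 'over': stack = [-113, -81, -113] (depth 3)
After 'push 15': stack = [-113, -81, -113, 15] (depth 4)
After 'gt': stack = [-113, -81, 0] (depth 3)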